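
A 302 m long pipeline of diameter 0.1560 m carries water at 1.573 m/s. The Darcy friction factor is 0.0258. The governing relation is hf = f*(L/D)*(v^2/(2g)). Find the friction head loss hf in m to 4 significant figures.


hf = 0.0258 * (302/0.1560) * (1.573^2 / (2*9.81))
hf = 6.299 m
Therefore the friction head loss hf = 6.299 m.


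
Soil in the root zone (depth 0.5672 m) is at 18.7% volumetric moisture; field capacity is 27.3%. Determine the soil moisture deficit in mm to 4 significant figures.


Approach: apply the soil moisture deficit relation, SMD = (FC - theta)/100 * depth * 1000.
SMD = (27.3 - 18.7)/100 * 0.5672 * 1000 = 48.78 mm
Therefore the soil moisture deficit = 48.78 mm.


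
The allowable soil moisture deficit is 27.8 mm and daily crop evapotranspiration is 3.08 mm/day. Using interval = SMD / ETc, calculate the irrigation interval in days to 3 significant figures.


interval = 27.8 / 3.08 = 9.03 days
Therefore the irrigation interval = 9.03 days.


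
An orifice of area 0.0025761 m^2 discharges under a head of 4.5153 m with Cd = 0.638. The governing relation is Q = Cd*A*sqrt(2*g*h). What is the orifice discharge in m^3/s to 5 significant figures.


Q = 0.638 * 0.0025761 * sqrt(2*9.81*4.5153) = 0.015469 m^3/s
Therefore the orifice discharge = 0.015469 m^3/s.


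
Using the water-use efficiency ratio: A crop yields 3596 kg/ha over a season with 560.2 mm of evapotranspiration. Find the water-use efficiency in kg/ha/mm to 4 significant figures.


Approach: apply the water-use efficiency ratio, WUE = yield/ET.
WUE = 3596 / 560.2 = 6.419 kg/ha/mm
Therefore the water-use efficiency = 6.419 kg/ha/mm.


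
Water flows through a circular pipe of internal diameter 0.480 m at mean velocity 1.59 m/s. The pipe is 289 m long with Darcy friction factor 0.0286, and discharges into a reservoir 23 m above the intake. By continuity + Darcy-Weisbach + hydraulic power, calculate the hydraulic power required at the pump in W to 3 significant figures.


Approach: apply continuity + Darcy-Weisbach + hydraulic power, Q = A*v; hf = f*(L/D)*(v^2/(2g)); H = static + hf; P = rho*g*Q*H.
Step 1 — flow rate (continuity, Q = A*v):
  A = pi*(0.480/2)^2 = 0.18096 m^2
  Q = 0.18096 * 1.59 = 0.28772 m^3/s
Step 2 — friction head loss (Darcy-Weisbach):
  hf = 0.0286 * (289/0.480) * (1.59^2 / (2*9.81))
  hf = 2.2188 m
Step 3 — total head: H = 23 + 2.2188 = 25.219 m
Step 4 — hydraulic power (P = rho*g*Q*H):
  P = 1000 * 9.81 * 0.28772 * 25.219 = 71200 W
Therefore the hydraulic power required at the pump = 71200 W.


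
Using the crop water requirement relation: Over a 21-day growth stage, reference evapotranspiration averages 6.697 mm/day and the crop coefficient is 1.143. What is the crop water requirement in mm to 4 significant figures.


Approach: apply the crop water requirement relation, CWR = ET0 * Kc * days.
CWR = 6.697 * 1.143 * 21 = 160.7 mm
Therefore the crop water requirement = 160.7 mm.


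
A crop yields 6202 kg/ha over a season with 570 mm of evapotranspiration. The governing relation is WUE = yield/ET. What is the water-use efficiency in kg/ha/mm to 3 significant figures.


WUE = 6202 / 570 = 10.9 kg/ha/mm
Therefore the water-use efficiency = 10.9 kg/ha/mm.


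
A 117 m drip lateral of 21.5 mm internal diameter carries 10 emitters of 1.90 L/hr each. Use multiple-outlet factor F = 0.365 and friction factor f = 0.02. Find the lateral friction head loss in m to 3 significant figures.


Approach: apply Darcy-Weisbach with the multiple-outlet F-factor, Q = n*q/(3600*1000) m^3/s; v = Q/A; hf = F*f*(L/D)*(v^2/(2g)).
Q = 10*1.90/(3600*1000) = 5.2778e-06 m^3/s
A = pi*(21.5e-3/2)^2 = 3.6305e-04 m^2, so v = Q/A = 0.014537 m/s
hf = 0.365*0.02*(117/0.0215)*(0.014537^2/(2*9.81)) = 0.000428 m
Therefore the lateral friction head loss = 0.000428 m.


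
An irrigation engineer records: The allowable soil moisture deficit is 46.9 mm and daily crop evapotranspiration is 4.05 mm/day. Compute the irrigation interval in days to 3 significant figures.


Approach: apply the irrigation interval relation, interval = SMD / ETc.
interval = 46.9 / 4.05 = 11.6 days
Therefore the irrigation interval = 11.6 days.


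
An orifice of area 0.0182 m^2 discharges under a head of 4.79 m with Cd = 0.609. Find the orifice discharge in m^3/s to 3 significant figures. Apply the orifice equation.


Approach: apply the orifice equation, Q = Cd*A*sqrt(2*g*h).
Q = 0.609 * 0.0182 * sqrt(2*9.81*4.79) = 0.107 m^3/s
Therefore the orifice discharge = 0.107 m^3/s.


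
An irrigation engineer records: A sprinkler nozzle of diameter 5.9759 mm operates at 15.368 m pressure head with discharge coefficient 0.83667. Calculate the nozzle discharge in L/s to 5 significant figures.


Approach: apply the orifice equation, Q = Cd*A*sqrt(2*g*h), A = pi*(d/2)^2.
A = pi*(5.9759e-3/2)^2 = 2.804765e-05 m^2
Q = 0.83667 * 2.804765e-05 * sqrt(2*9.81*15.368) * 1000 = 0.40748 L/s
Therefore the nozzle discharge = 0.40748 L/s.


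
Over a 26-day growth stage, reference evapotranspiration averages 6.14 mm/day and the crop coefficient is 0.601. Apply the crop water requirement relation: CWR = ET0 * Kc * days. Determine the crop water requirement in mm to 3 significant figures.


CWR = 6.14 * 0.601 * 26 = 95.9 mm
Therefore the crop water requirement = 95.9 mm.


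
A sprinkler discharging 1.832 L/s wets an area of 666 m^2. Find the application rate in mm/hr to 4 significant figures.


Approach: apply the application rate relation, rate = (Q/A)*3600.
rate = (1.832 / 666) * 3600 = 9.903 mm/hr
Therefore the application rate = 9.903 mm/hr.


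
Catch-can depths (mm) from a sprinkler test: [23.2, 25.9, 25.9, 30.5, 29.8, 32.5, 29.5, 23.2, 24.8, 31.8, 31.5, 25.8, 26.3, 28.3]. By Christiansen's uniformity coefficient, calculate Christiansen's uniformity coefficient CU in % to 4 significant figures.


Approach: apply Christiansen's uniformity coefficient, CU = (1 - mean_abs_deviation/mean)*100.
mean = 27.7857 mm
mean |d_i - mean| = 2.77143 mm
CU = (1 - 2.77143/27.7857)*100 = 90.03 %
Therefore Christiansen's uniformity coefficient CU = 90.03 %.


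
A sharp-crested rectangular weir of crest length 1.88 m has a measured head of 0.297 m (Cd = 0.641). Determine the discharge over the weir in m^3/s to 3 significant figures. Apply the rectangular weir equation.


Approach: apply the rectangular weir equation, Q = (2/3)*Cd*L*sqrt(2g)*H^1.5.
Q = (2/3)*0.641*1.88*sqrt(2*9.81)*0.297^1.5 = 0.576 m^3/s
Therefore the discharge over the weir = 0.576 m^3/s.


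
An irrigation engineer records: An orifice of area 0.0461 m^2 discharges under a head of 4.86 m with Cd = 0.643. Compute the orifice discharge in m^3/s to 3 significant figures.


Approach: apply the orifice equation, Q = Cd*A*sqrt(2*g*h).
Q = 0.643 * 0.0461 * sqrt(2*9.81*4.86) = 0.289 m^3/s
Therefore the orifice discharge = 0.289 m^3/s.


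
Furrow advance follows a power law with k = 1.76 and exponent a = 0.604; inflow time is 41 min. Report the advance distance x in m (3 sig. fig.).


Approach: apply the power-law advance function, x = k*t^a.
x = 1.76 * 41^0.604 = 16.6 m
Therefore the advance distance x = 16.6 m.


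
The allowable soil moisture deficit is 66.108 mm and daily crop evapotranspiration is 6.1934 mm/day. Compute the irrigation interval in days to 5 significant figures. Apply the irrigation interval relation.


Approach: apply the irrigation interval relation, interval = SMD / ETc.
interval = 66.108 / 6.1934 = 10.674 days
Therefore the irrigation interval = 10.674 days.


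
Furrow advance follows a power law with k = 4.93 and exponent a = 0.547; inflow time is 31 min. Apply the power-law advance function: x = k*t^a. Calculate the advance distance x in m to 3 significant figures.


x = 4.93 * 31^0.547 = 32.3 m
Therefore the advance distance x = 32.3 m.


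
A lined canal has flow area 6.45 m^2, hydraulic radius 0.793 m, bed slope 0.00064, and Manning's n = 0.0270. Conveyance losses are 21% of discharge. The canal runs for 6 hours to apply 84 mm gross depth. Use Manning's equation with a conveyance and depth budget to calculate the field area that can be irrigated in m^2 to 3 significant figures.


Approach: apply Manning's equation with a conveyance and depth budget, Q = (1/n)*A*R^(2/3)*S^(1/2); Q_field = Q*(1-loss); Area = Q_field*t/(d/1000).
Step 1 — canal discharge (Manning's equation):
  Q = (1/0.0270) * 6.45 * 0.793^(2/3) * 0.00064^(1/2) = 5.1777 m^3/s
Step 2 — delivered flow: Q_field = 5.1777*(1 - 21/100) = 4.0904 m^3/s
Step 3 — volume delivered: V = 4.0904 * 6*3600 = 88352 m^3
Step 4 — area served: A = V / (depth/1000) = 88352 / 0.084 = 1050000 m^2
Therefore the field area that can be irrigated = 1050000 m^2.


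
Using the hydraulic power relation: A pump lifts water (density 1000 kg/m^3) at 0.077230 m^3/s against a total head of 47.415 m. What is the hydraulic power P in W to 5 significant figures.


Approach: apply the hydraulic power relation, P = rho*g*Q*H.
P = 1000 * 9.81 * 0.077230 * 47.415 = 35923 W
Therefore the hydraulic power P = 35923 W.


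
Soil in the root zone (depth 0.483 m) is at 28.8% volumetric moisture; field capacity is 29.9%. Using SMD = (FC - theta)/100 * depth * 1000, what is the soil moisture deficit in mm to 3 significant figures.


SMD = (29.9 - 28.8)/100 * 0.483 * 1000 = 5.31 mm
Therefore the soil moisture deficit = 5.31 mm.


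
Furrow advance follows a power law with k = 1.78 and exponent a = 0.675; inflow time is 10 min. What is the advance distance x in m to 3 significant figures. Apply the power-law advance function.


Approach: apply the power-law advance function, x = k*t^a.
x = 1.78 * 10^0.675 = 8.42 m
Therefore the advance distance x = 8.42 m.


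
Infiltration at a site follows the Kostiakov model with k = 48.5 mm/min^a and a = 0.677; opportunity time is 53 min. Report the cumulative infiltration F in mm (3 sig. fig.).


Approach: apply the Kostiakov infiltration equation, F = k*t^a.
F = 48.5 * 53^0.677 = 713 mm
Therefore the cumulative infiltration F = 713 mm.


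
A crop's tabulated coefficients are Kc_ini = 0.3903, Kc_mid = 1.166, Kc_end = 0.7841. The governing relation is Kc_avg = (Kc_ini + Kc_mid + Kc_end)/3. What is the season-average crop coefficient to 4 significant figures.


Kc_avg = (0.3903 + 1.166 + 0.7841)/3 = 0.7801
Therefore the season-average crop coefficient = 0.7801.


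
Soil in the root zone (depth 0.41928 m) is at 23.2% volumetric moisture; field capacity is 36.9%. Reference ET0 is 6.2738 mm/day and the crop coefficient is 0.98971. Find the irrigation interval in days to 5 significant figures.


Approach: apply soil-water budget scheduling, SMD = (FC-theta)/100*depth*1000; ETc = ET0*Kc; interval = SMD/ETc.
Step 1 — soil moisture deficit:
  SMD = (36.9 - 23.2)/100 * 0.41928 * 1000 = 57.44136 mm
Step 2 — daily crop ET (ETc = ET0*Kc):
  ETc = 6.2738 * 0.98971 = 6.209243 mm/day
Step 3 — irrigation interval (SMD/ETc):
  interval = 57.44136 / 6.209243 = 9.2509 days
Therefore the irrigation interval = 9.2509 days.


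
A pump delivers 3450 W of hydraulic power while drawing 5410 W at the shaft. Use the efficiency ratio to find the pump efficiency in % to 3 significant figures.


Approach: apply the efficiency ratio, eta = (P_out/P_in)*100.
eta = (3450 / 5410) * 100 = 63.8 %
Therefore the pump efficiency = 63.8 %.


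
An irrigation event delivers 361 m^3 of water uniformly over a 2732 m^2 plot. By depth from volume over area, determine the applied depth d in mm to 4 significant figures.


Approach: apply depth from volume over area, d = (V/A)*1000.
d = (361 / 2732) * 1000 = 132.1 mm
Therefore the applied depth d = 132.1 mm.


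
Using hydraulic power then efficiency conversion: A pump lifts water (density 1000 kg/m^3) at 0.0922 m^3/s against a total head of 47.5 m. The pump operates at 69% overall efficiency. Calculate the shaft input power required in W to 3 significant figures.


Approach: apply hydraulic power then efficiency conversion, P = rho*g*Q*H; P_in = P/eta.
Step 1 — hydraulic power (P = rho*g*Q*H):
  P = 1000 * 9.81 * 0.0922 * 47.5 = 42963 W
Step 2 — input power: P_in = P/eta = 42963 / 0.69 = 62300 W
Therefore the shaft input power required = 62300 W.


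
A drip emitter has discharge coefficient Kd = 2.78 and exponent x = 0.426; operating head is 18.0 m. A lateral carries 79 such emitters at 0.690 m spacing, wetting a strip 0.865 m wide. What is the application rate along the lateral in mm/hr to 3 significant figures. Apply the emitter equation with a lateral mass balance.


Approach: apply the emitter equation with a lateral mass balance, q = Kd*h^x; Q = n*q; rate = Q/(n*spacing*width).
Step 1 — single emitter flow (q = Kd*h^x):
  q = 2.78 * 18.0^0.426 = 9.5234 L/hr
Step 2 — total lateral flow: Q = 79 * 9.5234 = 752.35 L/hr
Step 3 — wetted area: A = 79 * 0.690 * 0.865 = 47.151 m^2
Step 4 — application rate: Q/A = 752.35/47.151 = 16.0 mm/hr
Therefore the application rate along the lateral = 16.0 mm/hr.


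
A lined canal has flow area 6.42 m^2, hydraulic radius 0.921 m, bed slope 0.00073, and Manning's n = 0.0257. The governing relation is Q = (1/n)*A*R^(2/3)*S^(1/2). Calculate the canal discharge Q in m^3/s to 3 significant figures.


Q = (1/0.0257) * 6.42 * 0.921^(2/3) * 0.00073^(1/2) = 6.39 m^3/s
Therefore the canal discharge Q = 6.39 m^3/s.


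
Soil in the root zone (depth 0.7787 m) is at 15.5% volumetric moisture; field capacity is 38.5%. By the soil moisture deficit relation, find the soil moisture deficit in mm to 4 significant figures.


Approach: apply the soil moisture deficit relation, SMD = (FC - theta)/100 * depth * 1000.
SMD = (38.5 - 15.5)/100 * 0.7787 * 1000 = 179.1 mm
Therefore the soil moisture deficit = 179.1 mm.


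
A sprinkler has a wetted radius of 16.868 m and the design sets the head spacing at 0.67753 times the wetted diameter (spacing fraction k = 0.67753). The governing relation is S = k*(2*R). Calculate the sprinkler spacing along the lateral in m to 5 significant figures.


S = 0.67753 * (2 * 16.868) = 22.857 m
Therefore the sprinkler spacing along the lateral = 22.857 m.


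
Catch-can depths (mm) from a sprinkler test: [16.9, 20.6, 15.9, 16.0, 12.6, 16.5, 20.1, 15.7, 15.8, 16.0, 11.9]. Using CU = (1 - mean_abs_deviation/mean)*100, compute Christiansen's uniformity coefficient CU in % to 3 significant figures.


mean = 16.182 mm
mean |d_i - mean| = 1.7041 mm
CU = (1 - 1.7041/16.182)*100 = 89.5 %
Therefore Christiansen's uniformity coefficient CU = 89.5 %.


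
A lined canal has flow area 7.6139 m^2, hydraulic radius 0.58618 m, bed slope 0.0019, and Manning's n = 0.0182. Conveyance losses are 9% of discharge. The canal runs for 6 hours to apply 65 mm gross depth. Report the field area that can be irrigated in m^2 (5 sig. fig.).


Approach: apply Manning's equation with a conveyance and depth budget, Q = (1/n)*A*R^(2/3)*S^(1/2); Q_field = Q*(1-loss); Area = Q_field*t/(d/1000).
Step 1 — canal discharge (Manning's equation):
  Q = (1/0.0182) * 7.6139 * 0.58618^(2/3) * 0.0019^(1/2) = 12.77223 m^3/s
Step 2 — delivered flow: Q_field = 12.77223*(1 - 9/100) = 11.62273 m^3/s
Step 3 — volume delivered: V = 11.62273 * 6*3600 = 251050.9 m^3
Step 4 — area served: A = V / (depth/1000) = 251050.9 / 0.065 = 3862300 m^2
Therefore the field area that can be irrigated = 3862300 m^2.


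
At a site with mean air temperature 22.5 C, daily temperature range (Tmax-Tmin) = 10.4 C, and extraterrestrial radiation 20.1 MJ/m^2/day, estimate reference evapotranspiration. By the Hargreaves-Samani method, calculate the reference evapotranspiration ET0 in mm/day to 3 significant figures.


Approach: apply the Hargreaves-Samani method, ET0 = 0.0023*(Tmean+17.8)*sqrt(Tmax-Tmin)*0.408*Ra.
ET0 = 0.0023*(22.5+17.8)*sqrt(10.4)*0.408*20.1 = 2.45 mm/day
Therefore the reference evapotranspiration ET0 = 2.45 mm/day.


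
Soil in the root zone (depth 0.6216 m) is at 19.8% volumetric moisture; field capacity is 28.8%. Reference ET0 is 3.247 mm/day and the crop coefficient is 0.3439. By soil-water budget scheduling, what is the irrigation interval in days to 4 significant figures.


Approach: apply soil-water budget scheduling, SMD = (FC-theta)/100*depth*1000; ETc = ET0*Kc; interval = SMD/ETc.
Step 1 — soil moisture deficit:
  SMD = (28.8 - 19.8)/100 * 0.6216 * 1000 = 55.9440 mm
Step 2 — daily crop ET (ETc = ET0*Kc):
  ETc = 3.247 * 0.3439 = 1.11664 mm/day
Step 3 — irrigation interval (SMD/ETc):
  interval = 55.9440 / 1.11664 = 50.10 days
Therefore the irrigation interval = 50.10 days.


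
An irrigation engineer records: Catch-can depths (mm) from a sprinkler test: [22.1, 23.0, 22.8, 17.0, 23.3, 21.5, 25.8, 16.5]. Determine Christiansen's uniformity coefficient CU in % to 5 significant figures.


Approach: apply Christiansen's uniformity coefficient, CU = (1 - mean_abs_deviation/mean)*100.
mean = 21.50000 mm
mean |d_i - mean| = 2.375000 mm
CU = (1 - 2.375000/21.50000)*100 = 88.953 %
Therefore Christiansen's uniformity coefficient CU = 88.953 %.


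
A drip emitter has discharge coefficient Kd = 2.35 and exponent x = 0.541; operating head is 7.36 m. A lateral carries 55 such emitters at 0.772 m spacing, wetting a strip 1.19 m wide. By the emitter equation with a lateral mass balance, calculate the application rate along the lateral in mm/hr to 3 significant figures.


Approach: apply the emitter equation with a lateral mass balance, q = Kd*h^x; Q = n*q; rate = Q/(n*spacing*width).
Step 1 — single emitter flow (q = Kd*h^x):
  q = 2.35 * 7.36^0.541 = 6.9191 L/hr
Step 2 — total lateral flow: Q = 55 * 6.9191 = 380.55 L/hr
Step 3 — wetted area: A = 55 * 0.772 * 1.19 = 50.527 m^2
Step 4 — application rate: Q/A = 380.55/50.527 = 7.53 mm/hr
Therefore the application rate along the lateral = 7.53 mm/hr.


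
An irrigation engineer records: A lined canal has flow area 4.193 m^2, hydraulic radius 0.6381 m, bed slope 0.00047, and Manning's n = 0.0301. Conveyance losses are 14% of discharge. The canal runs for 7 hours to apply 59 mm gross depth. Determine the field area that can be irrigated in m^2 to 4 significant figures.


Approach: apply Manning's equation with a conveyance and depth budget, Q = (1/n)*A*R^(2/3)*S^(1/2); Q_field = Q*(1-loss); Area = Q_field*t/(d/1000).
Step 1 — canal discharge (Manning's equation):
  Q = (1/0.0301) * 4.193 * 0.6381^(2/3) * 0.00047^(1/2) = 2.23838 m^3/s
Step 2 — delivered flow: Q_field = 2.23838*(1 - 14/100) = 1.92500 m^3/s
Step 3 — volume delivered: V = 1.92500 * 7*3600 = 48510.1 m^3
Step 4 — area served: A = V / (depth/1000) = 48510.1 / 0.059 = 822200 m^2
Therefore the field area that can be irrigated = 822200 m^2.


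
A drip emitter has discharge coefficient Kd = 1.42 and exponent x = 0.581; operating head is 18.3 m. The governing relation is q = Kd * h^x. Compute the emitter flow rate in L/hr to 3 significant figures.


q = 1.42 * 18.3^0.581 = 7.69 L/hr
Therefore the emitter flow rate = 7.69 L/hr.


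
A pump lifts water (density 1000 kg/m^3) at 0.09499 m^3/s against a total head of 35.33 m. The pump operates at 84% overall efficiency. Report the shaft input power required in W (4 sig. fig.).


Approach: apply hydraulic power then efficiency conversion, P = rho*g*Q*H; P_in = P/eta.
Step 1 — hydraulic power (P = rho*g*Q*H):
  P = 1000 * 9.81 * 0.09499 * 35.33 = 32922.3 W
Step 2 — input power: P_in = P/eta = 32922.3 / 0.84 = 39190 W
Therefore the shaft input power required = 39190 W.


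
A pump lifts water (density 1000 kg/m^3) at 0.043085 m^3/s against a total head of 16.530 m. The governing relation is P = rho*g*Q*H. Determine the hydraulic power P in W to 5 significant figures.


P = 1000 * 9.81 * 0.043085 * 16.530 = 6986.6 W
Therefore the hydraulic power P = 6986.6 W.


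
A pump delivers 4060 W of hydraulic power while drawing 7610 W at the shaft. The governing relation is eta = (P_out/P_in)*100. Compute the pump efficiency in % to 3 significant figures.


eta = (4060 / 7610) * 100 = 53.4 %
Therefore the pump efficiency = 53.4 %.


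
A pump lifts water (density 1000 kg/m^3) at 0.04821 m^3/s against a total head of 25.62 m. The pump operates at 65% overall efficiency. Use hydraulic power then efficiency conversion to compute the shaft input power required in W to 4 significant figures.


Approach: apply hydraulic power then efficiency conversion, P = rho*g*Q*H; P_in = P/eta.
Step 1 — hydraulic power (P = rho*g*Q*H):
  P = 1000 * 9.81 * 0.04821 * 25.62 = 12116.7 W
Step 2 — input power: P_in = P/eta = 12116.7 / 0.65 = 18640 W
Therefore the shaft input power required = 18640 W.


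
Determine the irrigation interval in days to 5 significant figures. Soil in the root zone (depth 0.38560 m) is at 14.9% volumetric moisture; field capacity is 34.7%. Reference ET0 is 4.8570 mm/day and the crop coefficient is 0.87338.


Approach: apply soil-water budget scheduling, SMD = (FC-theta)/100*depth*1000; ETc = ET0*Kc; interval = SMD/ETc.
Step 1 — soil moisture deficit:
  SMD = (34.7 - 14.9)/100 * 0.38560 * 1000 = 76.34880 mm
Step 2 — daily crop ET (ETc = ET0*Kc):
  ETc = 4.8570 * 0.87338 = 4.242007 mm/day
Step 3 — irrigation interval (SMD/ETc):
  interval = 76.34880 / 4.242007 = 17.998 days
Therefore the irrigation interval = 17.998 days.


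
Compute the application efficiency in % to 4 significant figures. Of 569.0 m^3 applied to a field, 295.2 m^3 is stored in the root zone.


Approach: apply the application efficiency ratio, Ea = (stored/applied)*100.
Ea = (295.2/569.0)*100 = 51.88 %
Therefore the application efficiency = 51.88 %.


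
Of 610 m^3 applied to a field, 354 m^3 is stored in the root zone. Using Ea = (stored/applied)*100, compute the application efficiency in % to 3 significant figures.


Ea = (354/610)*100 = 58.0 %
Therefore the application efficiency = 58.0 %.


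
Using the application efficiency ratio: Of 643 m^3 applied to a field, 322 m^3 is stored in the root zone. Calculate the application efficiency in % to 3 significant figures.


Approach: apply the application efficiency ratio, Ea = (stored/applied)*100.
Ea = (322/643)*100 = 50.1 %
Therefore the application efficiency = 50.1 %.


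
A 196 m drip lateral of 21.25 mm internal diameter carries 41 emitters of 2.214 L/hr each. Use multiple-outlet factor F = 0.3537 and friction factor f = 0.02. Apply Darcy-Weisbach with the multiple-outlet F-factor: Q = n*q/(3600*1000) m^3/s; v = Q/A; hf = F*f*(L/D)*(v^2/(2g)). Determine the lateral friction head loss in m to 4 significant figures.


Q = 41*2.214/(3600*1000) = 2.52150e-05 m^3/s
A = pi*(21.25e-3/2)^2 = 3.54656e-04 m^2, so v = Q/A = 0.0710970 m/s
hf = 0.3537*0.02*(196/0.02125)*(0.0710970^2/(2*9.81)) = 0.01681 m
Therefore the lateral friction head loss = 0.01681 m.


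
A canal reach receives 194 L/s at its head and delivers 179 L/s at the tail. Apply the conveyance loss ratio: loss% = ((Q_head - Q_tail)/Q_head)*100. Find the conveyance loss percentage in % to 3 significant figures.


loss = ((194 - 179)/194)*100 = 7.73 %
Therefore the conveyance loss percentage = 7.73 %.


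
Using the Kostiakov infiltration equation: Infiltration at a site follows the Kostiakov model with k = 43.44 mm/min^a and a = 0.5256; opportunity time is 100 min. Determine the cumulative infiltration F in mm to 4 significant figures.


Approach: apply the Kostiakov infiltration equation, F = k*t^a.
F = 43.44 * 100^0.5256 = 488.8 mm
Therefore the cumulative infiltration F = 488.8 mm.


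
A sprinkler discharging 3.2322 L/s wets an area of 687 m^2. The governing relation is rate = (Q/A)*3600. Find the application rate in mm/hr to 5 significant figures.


rate = (3.2322 / 687) * 3600 = 16.937 mm/hr
Therefore the application rate = 16.937 mm/hr.


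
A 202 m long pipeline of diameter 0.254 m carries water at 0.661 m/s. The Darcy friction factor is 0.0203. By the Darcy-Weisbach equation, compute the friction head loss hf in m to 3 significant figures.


Approach: apply the Darcy-Weisbach equation, hf = f*(L/D)*(v^2/(2g)).
hf = 0.0203 * (202/0.254) * (0.661^2 / (2*9.81))
hf = 0.360 m
Therefore the friction head loss hf = 0.360 m.


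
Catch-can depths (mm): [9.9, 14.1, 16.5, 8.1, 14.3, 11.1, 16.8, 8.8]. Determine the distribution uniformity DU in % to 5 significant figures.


Approach: apply the low-quarter distribution uniformity, DU = (mean of lowest quarter of readings / overall mean)*100.
sorted lowest 2 of 8: [8.1, 8.8] -> mean = 8.450000 mm
overall mean = 12.45000 mm
DU = (8.450000/12.45000)*100 = 67.871 %
Therefore the distribution uniformity DU = 67.871 %.


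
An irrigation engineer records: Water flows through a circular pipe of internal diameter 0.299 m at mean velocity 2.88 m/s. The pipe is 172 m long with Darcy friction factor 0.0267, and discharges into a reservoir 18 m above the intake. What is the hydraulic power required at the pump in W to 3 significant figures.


Approach: apply continuity + Darcy-Weisbach + hydraulic power, Q = A*v; hf = f*(L/D)*(v^2/(2g)); H = static + hf; P = rho*g*Q*H.
Step 1 — flow rate (continuity, Q = A*v):
  A = pi*(0.299/2)^2 = 0.070215 m^2
  Q = 0.070215 * 2.88 = 0.20222 m^3/s
Step 2 — friction head loss (Darcy-Weisbach):
  hf = 0.0267 * (172/0.299) * (2.88^2 / (2*9.81))
  hf = 6.4931 m
Step 3 — total head: H = 18 + 6.4931 = 24.493 m
Step 4 — hydraulic power (P = rho*g*Q*H):
  P = 1000 * 9.81 * 0.20222 * 24.493 = 48600 W
Therefore the hydraulic power required at the pump = 48600 W.


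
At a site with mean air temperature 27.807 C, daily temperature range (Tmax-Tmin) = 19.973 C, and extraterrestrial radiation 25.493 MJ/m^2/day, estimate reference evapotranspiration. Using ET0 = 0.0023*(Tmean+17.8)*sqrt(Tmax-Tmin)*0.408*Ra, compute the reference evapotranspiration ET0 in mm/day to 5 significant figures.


ET0 = 0.0023*(27.807+17.8)*sqrt(19.973)*0.408*25.493 = 4.8760 mm/day
Therefore the reference evapotranspiration ET0 = 4.8760 mm/day.


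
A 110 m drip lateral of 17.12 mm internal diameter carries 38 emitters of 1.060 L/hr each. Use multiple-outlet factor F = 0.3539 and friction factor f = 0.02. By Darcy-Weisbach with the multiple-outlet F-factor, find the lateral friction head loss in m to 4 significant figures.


Approach: apply Darcy-Weisbach with the multiple-outlet F-factor, Q = n*q/(3600*1000) m^3/s; v = Q/A; hf = F*f*(L/D)*(v^2/(2g)).
Q = 38*1.060/(3600*1000) = 1.11889e-05 m^3/s
A = pi*(17.12e-3/2)^2 = 2.30196e-04 m^2, so v = Q/A = 0.0486060 m/s
hf = 0.3539*0.02*(110/0.01712)*(0.0486060^2/(2*9.81)) = 0.005476 m
Therefore the lateral friction head loss = 0.005476 m.


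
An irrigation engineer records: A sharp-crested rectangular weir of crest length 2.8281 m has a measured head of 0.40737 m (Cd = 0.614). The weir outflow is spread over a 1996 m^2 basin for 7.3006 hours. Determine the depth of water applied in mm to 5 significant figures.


Approach: apply the rectangular weir equation with a volume-to-depth conversion, Q = (2/3)*Cd*L*sqrt(2g)*H^1.5; d = Q*t/A * 1000.
Step 1 — weir discharge:
  Q = (2/3)*0.614*2.8281*sqrt(2*9.81)*0.40737^1.5 = 1.333230 m^3/s
Step 2 — volume: V = 1.333230 * 7.3006*3600 = 35040.15 m^3
Step 3 — depth: d = V/A * 1000 = 35040.15/1996 * 1000 = 17555 mm
Therefore the depth of water applied = 17555 mm.


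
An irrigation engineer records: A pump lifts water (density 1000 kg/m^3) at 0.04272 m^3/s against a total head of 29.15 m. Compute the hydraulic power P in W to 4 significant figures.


Approach: apply the hydraulic power relation, P = rho*g*Q*H.
P = 1000 * 9.81 * 0.04272 * 29.15 = 12220 W
Therefore the hydraulic power P = 12220 W.


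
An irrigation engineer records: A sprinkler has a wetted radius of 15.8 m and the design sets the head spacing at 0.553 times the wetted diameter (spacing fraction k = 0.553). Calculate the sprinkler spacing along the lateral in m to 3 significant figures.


Approach: apply the sprinkler spacing rule (spacing as a fraction of wetted diameter), S = k*(2*R).
S = 0.553 * (2 * 15.8) = 17.5 m
Therefore the sprinkler spacing along the lateral = 17.5 m.


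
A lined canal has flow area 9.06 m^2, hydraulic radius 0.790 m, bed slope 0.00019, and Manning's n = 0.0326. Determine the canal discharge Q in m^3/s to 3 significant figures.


Approach: apply Manning's equation, Q = (1/n)*A*R^(2/3)*S^(1/2).
Q = (1/0.0326) * 9.06 * 0.790^(2/3) * 0.00019^(1/2) = 3.27 m^3/s
Therefore the canal discharge Q = 3.27 m^3/s.


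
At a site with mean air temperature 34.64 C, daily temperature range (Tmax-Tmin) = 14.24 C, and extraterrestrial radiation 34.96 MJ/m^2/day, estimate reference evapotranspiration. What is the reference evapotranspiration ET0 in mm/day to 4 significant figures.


Approach: apply the Hargreaves-Samani method, ET0 = 0.0023*(Tmean+17.8)*sqrt(Tmax-Tmin)*0.408*Ra.
ET0 = 0.0023*(34.64+17.8)*sqrt(14.24)*0.408*34.96 = 6.492 mm/day
Therefore the reference evapotranspiration ET0 = 6.492 mm/day.


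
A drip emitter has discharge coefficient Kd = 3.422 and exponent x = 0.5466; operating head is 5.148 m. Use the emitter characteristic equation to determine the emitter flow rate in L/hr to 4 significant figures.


Approach: apply the emitter characteristic equation, q = Kd * h^x.
q = 3.422 * 5.148^0.5466 = 8.380 L/hr
Therefore the emitter flow rate = 8.380 L/hr.


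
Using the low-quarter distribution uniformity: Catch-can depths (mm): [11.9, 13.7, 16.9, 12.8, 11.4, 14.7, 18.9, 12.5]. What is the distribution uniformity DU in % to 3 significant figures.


Approach: apply the low-quarter distribution uniformity, DU = (mean of lowest quarter of readings / overall mean)*100.
sorted lowest 2 of 8: [11.4, 11.9] -> mean = 11.650 mm
overall mean = 14.100 mm
DU = (11.650/14.100)*100 = 82.6 %
Therefore the distribution uniformity DU = 82.6 %.


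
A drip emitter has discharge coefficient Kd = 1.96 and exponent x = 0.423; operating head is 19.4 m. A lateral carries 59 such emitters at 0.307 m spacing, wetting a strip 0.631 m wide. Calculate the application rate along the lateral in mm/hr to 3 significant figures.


Approach: apply the emitter equation with a lateral mass balance, q = Kd*h^x; Q = n*q; rate = Q/(n*spacing*width).
Step 1 — single emitter flow (q = Kd*h^x):
  q = 1.96 * 19.4^0.423 = 6.8706 L/hr
Step 2 — total lateral flow: Q = 59 * 6.8706 = 405.37 L/hr
Step 3 — wetted area: A = 59 * 0.307 * 0.631 = 11.429 m^2
Step 4 — application rate: Q/A = 405.37/11.429 = 35.5 mm/hr
Therefore the application rate along the lateral = 35.5 mm/hr.


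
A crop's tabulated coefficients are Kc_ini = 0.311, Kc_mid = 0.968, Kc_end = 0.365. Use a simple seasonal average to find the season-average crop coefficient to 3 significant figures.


Approach: apply a simple seasonal average, Kc_avg = (Kc_ini + Kc_mid + Kc_end)/3.
Kc_avg = (0.311 + 0.968 + 0.365)/3 = 0.548
Therefore the season-average crop coefficient = 0.548.


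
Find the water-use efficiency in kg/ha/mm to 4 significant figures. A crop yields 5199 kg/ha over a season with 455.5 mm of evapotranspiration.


Approach: apply the water-use efficiency ratio, WUE = yield/ET.
WUE = 5199 / 455.5 = 11.41 kg/ha/mm
Therefore the water-use efficiency = 11.41 kg/ha/mm.


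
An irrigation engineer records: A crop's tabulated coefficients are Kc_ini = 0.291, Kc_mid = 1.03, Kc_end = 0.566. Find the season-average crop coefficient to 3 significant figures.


Approach: apply a simple seasonal average, Kc_avg = (Kc_ini + Kc_mid + Kc_end)/3.
Kc_avg = (0.291 + 1.03 + 0.566)/3 = 0.629
Therefore the season-average crop coefficient = 0.629.


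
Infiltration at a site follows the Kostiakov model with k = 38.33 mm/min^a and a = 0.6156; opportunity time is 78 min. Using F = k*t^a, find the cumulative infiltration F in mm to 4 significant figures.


F = 38.33 * 78^0.6156 = 560.2 mm
Therefore the cumulative infiltration F = 560.2 mm.


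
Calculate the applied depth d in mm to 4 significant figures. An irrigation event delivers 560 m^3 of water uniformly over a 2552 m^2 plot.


Approach: apply depth from volume over area, d = (V/A)*1000.
d = (560 / 2552) * 1000 = 219.4 mm
Therefore the applied depth d = 219.4 mm.


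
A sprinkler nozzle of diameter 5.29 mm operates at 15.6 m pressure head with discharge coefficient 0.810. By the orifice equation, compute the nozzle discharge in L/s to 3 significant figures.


Approach: apply the orifice equation, Q = Cd*A*sqrt(2*g*h), A = pi*(d/2)^2.
A = pi*(5.29e-3/2)^2 = 2.1979e-05 m^2
Q = 0.810 * 2.1979e-05 * sqrt(2*9.81*15.6) * 1000 = 0.311 L/s
Therefore the nozzle discharge = 0.311 L/s.


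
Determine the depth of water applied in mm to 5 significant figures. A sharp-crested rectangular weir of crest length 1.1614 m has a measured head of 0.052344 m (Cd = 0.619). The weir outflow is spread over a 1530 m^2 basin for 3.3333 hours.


Approach: apply the rectangular weir equation with a volume-to-depth conversion, Q = (2/3)*Cd*L*sqrt(2g)*H^1.5; d = Q*t/A * 1000.
Step 1 — weir discharge:
  Q = (2/3)*0.619*1.1614*sqrt(2*9.81)*0.052344^1.5 = 0.02542325 m^3/s
Step 2 — volume: V = 0.02542325 * 3.3333*3600 = 305.0760 m^3
Step 3 — depth: d = V/A * 1000 = 305.0760/1530 * 1000 = 199.40 mm
Therefore the depth of water applied = 199.40 mm.


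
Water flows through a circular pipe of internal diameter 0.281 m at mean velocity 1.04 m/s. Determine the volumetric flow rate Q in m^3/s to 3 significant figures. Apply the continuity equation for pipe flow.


Approach: apply the continuity equation for pipe flow, Q = A * v with A = pi*(D/2)^2.
A = pi*(0.281/2)^2 = 0.062016 m^2
Q = 0.062016 * 1.04 = 0.0645 m^3/s
Therefore the volumetric flow rate Q = 0.0645 m^3/s.


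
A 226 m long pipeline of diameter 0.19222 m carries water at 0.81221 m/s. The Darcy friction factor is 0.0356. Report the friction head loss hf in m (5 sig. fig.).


Approach: apply the Darcy-Weisbach equation, hf = f*(L/D)*(v^2/(2g)).
hf = 0.0356 * (226/0.19222) * (0.81221^2 / (2*9.81))
hf = 1.4073 m
Therefore the friction head loss hf = 1.4073 m.


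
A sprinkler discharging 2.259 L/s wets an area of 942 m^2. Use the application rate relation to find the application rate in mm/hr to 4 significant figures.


Approach: apply the application rate relation, rate = (Q/A)*3600.
rate = (2.259 / 942) * 3600 = 8.633 mm/hr
Therefore the application rate = 8.633 mm/hr.


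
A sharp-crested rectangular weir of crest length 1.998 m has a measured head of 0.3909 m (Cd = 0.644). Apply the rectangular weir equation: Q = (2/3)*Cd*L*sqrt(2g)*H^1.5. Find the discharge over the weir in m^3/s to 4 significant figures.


Q = (2/3)*0.644*1.998*sqrt(2*9.81)*0.3909^1.5 = 0.9286 m^3/s
Therefore the discharge over the weir = 0.9286 m^3/s.


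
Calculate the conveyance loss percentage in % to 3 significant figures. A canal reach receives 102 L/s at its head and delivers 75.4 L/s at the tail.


Approach: apply the conveyance loss ratio, loss% = ((Q_head - Q_tail)/Q_head)*100.
loss = ((102 - 75.4)/102)*100 = 26.1 %
Therefore the conveyance loss percentage = 26.1 %.


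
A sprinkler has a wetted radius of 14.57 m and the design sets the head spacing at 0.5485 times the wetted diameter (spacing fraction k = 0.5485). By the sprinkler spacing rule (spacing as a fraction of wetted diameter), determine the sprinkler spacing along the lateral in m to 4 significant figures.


Approach: apply the sprinkler spacing rule (spacing as a fraction of wetted diameter), S = k*(2*R).
S = 0.5485 * (2 * 14.57) = 15.98 m
Therefore the sprinkler spacing along the lateral = 15.98 m.


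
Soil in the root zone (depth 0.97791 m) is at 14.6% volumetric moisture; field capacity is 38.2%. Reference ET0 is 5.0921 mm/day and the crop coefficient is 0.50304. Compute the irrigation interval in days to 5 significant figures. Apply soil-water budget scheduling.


Approach: apply soil-water budget scheduling, SMD = (FC-theta)/100*depth*1000; ETc = ET0*Kc; interval = SMD/ETc.
Step 1 — soil moisture deficit:
  SMD = (38.2 - 14.6)/100 * 0.97791 * 1000 = 230.7868 mm
Step 2 — daily crop ET (ETc = ET0*Kc):
  ETc = 5.0921 * 0.50304 = 2.561530 mm/day
Step 3 — irrigation interval (SMD/ETc):
  interval = 230.7868 / 2.561530 = 90.097 days
Therefore the irrigation interval = 90.097 days.


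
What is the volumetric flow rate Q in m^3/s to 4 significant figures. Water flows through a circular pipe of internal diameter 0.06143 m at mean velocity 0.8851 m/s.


Approach: apply the continuity equation for pipe flow, Q = A * v with A = pi*(D/2)^2.
A = pi*(0.06143/2)^2 = 0.00296381 m^2
Q = 0.00296381 * 0.8851 = 0.002623 m^3/s
Therefore the volumetric flow rate Q = 0.002623 m^3/s.


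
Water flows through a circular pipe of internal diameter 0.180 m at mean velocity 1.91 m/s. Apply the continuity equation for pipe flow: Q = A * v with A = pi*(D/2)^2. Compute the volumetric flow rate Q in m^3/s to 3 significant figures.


A = pi*(0.180/2)^2 = 0.025447 m^2
Q = 0.025447 * 1.91 = 0.0486 m^3/s
Therefore the volumetric flow rate Q = 0.0486 m^3/s.


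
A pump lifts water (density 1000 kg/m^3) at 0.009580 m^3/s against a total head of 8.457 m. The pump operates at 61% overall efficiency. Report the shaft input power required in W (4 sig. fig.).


Approach: apply hydraulic power then efficiency conversion, P = rho*g*Q*H; P_in = P/eta.
Step 1 — hydraulic power (P = rho*g*Q*H):
  P = 1000 * 9.81 * 0.009580 * 8.457 = 794.787 W
Step 2 — input power: P_in = P/eta = 794.787 / 0.61 = 1303 W
Therefore the shaft input power required = 1303 W.


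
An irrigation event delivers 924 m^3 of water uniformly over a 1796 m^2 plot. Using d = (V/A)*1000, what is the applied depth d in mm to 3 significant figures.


d = (924 / 1796) * 1000 = 514 mm
Therefore the applied depth d = 514 mm.


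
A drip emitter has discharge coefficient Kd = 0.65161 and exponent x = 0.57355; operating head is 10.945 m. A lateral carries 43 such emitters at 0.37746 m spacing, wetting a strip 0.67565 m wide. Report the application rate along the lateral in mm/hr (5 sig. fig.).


Approach: apply the emitter equation with a lateral mass balance, q = Kd*h^x; Q = n*q; rate = Q/(n*spacing*width).
Step 1 — single emitter flow (q = Kd*h^x):
  q = 0.65161 * 10.945^0.57355 = 2.570573 L/hr
Step 2 — total lateral flow: Q = 43 * 2.570573 = 110.5346 L/hr
Step 3 — wetted area: A = 43 * 0.37746 * 0.67565 = 10.96633 m^2
Step 4 — application rate: Q/A = 110.5346/10.96633 = 10.079 mm/hr
Therefore the application rate along the lateral = 10.079 mm/hr.


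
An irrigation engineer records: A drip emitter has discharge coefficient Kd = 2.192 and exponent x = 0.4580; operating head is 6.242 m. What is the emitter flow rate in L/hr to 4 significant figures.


Approach: apply the emitter characteristic equation, q = Kd * h^x.
q = 2.192 * 6.242^0.4580 = 5.071 L/hr
Therefore the emitter flow rate = 5.071 L/hr.


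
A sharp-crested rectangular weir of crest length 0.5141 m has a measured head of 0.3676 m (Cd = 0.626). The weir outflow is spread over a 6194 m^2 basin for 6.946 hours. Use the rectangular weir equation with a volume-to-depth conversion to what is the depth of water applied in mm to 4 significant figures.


Approach: apply the rectangular weir equation with a volume-to-depth conversion, Q = (2/3)*Cd*L*sqrt(2g)*H^1.5; d = Q*t/A * 1000.
Step 1 — weir discharge:
  Q = (2/3)*0.626*0.5141*sqrt(2*9.81)*0.3676^1.5 = 0.211809 m^3/s
Step 2 — volume: V = 0.211809 * 6.946*3600 = 5296.40 m^3
Step 3 — depth: d = V/A * 1000 = 5296.40/6194 * 1000 = 855.1 mm
Therefore the depth of water applied = 855.1 mm.


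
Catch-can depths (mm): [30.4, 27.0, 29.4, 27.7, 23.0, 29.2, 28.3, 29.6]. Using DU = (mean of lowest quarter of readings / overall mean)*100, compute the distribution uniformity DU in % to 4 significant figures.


sorted lowest 2 of 8: [23.0, 27.0] -> mean = 25.0000 mm
overall mean = 28.0750 mm
DU = (25.0000/28.0750)*100 = 89.05 %
Therefore the distribution uniformity DU = 89.05 %.


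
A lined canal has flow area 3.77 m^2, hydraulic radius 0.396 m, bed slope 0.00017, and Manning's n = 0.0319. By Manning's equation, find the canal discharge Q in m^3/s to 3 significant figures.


Approach: apply Manning's equation, Q = (1/n)*A*R^(2/3)*S^(1/2).
Q = (1/0.0319) * 3.77 * 0.396^(2/3) * 0.00017^(1/2) = 0.831 m^3/s
Therefore the canal discharge Q = 0.831 m^3/s.
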